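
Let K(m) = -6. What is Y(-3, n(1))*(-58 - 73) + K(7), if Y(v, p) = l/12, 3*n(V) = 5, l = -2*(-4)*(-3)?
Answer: 256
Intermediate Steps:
l = -24 (l = 8*(-3) = -24)
n(V) = 5/3 (n(V) = (⅓)*5 = 5/3)
Y(v, p) = -2 (Y(v, p) = -24/12 = -24*1/12 = -2)
Y(-3, n(1))*(-58 - 73) + K(7) = -2*(-58 - 73) - 6 = -2*(-131) - 6 = 262 - 6 = 256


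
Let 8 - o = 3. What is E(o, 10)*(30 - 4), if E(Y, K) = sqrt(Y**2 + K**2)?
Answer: 130*sqrt(5) ≈ 290.69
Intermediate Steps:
o = 5 (o = 8 - 1*3 = 8 - 3 = 5)
E(Y, K) = sqrt(K**2 + Y**2)
E(o, 10)*(30 - 4) = sqrt(10**2 + 5**2)*(30 - 4) = sqrt(100 + 25)*26 = sqrt(125)*26 = (5*sqrt(5))*26 = 130*sqrt(5)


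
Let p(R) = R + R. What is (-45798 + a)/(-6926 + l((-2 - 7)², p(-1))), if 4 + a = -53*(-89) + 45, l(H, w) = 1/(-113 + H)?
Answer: 1313280/221633 ≈ 5.9255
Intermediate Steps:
p(R) = 2*R
a = 4758 (a = -4 + (-53*(-89) + 45) = -4 + (4717 + 45) = -4 + 4762 = 4758)
(-45798 + a)/(-6926 + l((-2 - 7)², p(-1))) = (-45798 + 4758)/(-6926 + 1/(-113 + (-2 - 7)²)) = -41040/(-6926 + 1/(-113 + (-9)²)) = -41040/(-6926 + 1/(-113 + 81)) = -41040/(-6926 + 1/(-32)) = -41040/(-6926 - 1/32) = -41040/(-221633/32) = -41040*(-32/221633) = 1313280/221633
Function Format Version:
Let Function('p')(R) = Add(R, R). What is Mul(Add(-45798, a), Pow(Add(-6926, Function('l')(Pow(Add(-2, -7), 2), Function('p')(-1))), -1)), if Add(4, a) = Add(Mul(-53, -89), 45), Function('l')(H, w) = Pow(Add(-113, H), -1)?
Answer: Rational(1313280, 221633) ≈ 5.9255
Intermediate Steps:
Function('p')(R) = Mul(2, R)
a = 4758 (a = Add(-4, Add(Mul(-53, -89), 45)) = Add(-4, Add(4717, 45)) = Add(-4, 4762) = 4758)
Mul(Add(-45798, a), Pow(Add(-6926, Function('l')(Pow(Add(-2, -7), 2), Function('p')(-1))), -1)) = Mul(Add(-45798, 4758), Pow(Add(-6926, Pow(Add(-113, Pow(Add(-2, -7), 2)), -1)), -1)) = Mul(-41040, Pow(Add(-6926, Pow(Add(-113, Pow(-9, 2)), -1)), -1)) = Mul(-41040, Pow(Add(-6926, Pow(Add(-113, 81), -1)), -1)) = Mul(-41040, Pow(Add(-6926, Pow(-32, -1)), -1)) = Mul(-41040, Pow(Add(-6926, Rational(-1, 32)), -1)) = Mul(-41040, Pow(Rational(-221633, 32), -1)) = Mul(-41040, Rational(-32, 221633)) = Rational(1313280, 221633)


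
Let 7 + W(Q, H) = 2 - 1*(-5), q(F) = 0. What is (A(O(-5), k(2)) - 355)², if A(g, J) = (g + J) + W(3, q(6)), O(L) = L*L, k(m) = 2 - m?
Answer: 108900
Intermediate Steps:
W(Q, H) = 0 (W(Q, H) = -7 + (2 - 1*(-5)) = -7 + (2 + 5) = -7 + 7 = 0)
O(L) = L²
A(g, J) = J + g (A(g, J) = (g + J) + 0 = (J + g) + 0 = J + g)
(A(O(-5), k(2)) - 355)² = (((2 - 1*2) + (-5)²) - 355)² = (((2 - 2) + 25) - 355)² = ((0 + 25) - 355)² = (25 - 355)² = (-330)² = 108900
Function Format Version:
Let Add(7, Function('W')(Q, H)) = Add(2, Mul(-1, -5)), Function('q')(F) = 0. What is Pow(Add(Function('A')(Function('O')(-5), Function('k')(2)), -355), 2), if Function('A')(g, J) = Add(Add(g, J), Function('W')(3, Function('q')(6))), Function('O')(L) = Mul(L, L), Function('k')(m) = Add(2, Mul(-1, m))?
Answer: 108900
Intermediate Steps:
Function('W')(Q, H) = 0 (Function('W')(Q, H) = Add(-7, Add(2, Mul(-1, -5))) = Add(-7, Add(2, 5)) = Add(-7, 7) = 0)
Function('O')(L) = Pow(L, 2)
Function('A')(g, J) = Add(J, g) (Function('A')(g, J) = Add(Add(g, J), 0) = Add(Add(J, g), 0) = Add(J, g))
Pow(Add(Function('A')(Function('O')(-5), Function('k')(2)), -355), 2) = Pow(Add(Add(Add(2, Mul(-1, 2)), Pow(-5, 2)), -355), 2) = Pow(Add(Add(Add(2, -2), 25), -355), 2) = Pow(Add(Add(0, 25), -355), 2) = Pow(Add(25, -355), 2) = Pow(-330, 2) = 108900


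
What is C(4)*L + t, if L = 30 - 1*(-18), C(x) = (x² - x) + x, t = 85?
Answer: 853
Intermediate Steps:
C(x) = x²
L = 48 (L = 30 + 18 = 48)
C(4)*L + t = 4²*48 + 85 = 16*48 + 85 = 768 + 85 = 853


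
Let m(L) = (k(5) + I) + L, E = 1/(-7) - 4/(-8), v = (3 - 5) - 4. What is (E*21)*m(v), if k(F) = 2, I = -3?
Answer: -105/2 ≈ -52.500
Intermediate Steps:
v = -6 (v = -2 - 4 = -6)
E = 5/14 (E = 1*(-⅐) - 4*(-⅛) = -⅐ + ½ = 5/14 ≈ 0.35714)
m(L) = -1 + L (m(L) = (2 - 3) + L = -1 + L)
(E*21)*m(v) = ((5/14)*21)*(-1 - 6) = (15/2)*(-7) = -105/2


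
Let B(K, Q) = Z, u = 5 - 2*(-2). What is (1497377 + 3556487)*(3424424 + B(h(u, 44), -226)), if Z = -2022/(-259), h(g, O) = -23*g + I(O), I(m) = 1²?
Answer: 4482412671066032/259 ≈ 1.7307e+13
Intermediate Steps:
I(m) = 1
u = 9 (u = 5 + 4 = 9)
h(g, O) = 1 - 23*g (h(g, O) = -23*g + 1 = 1 - 23*g)
Z = 2022/259 (Z = -2022*(-1/259) = 2022/259 ≈ 7.8069)
B(K, Q) = 2022/259
(1497377 + 3556487)*(3424424 + B(h(u, 44), -226)) = (1497377 + 3556487)*(3424424 + 2022/259) = 5053864*(886927838/259) = 4482412671066032/259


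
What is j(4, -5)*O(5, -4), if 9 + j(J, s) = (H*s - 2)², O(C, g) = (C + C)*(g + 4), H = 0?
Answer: 0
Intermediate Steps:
O(C, g) = 2*C*(4 + g) (O(C, g) = (2*C)*(4 + g) = 2*C*(4 + g))
j(J, s) = -5 (j(J, s) = -9 + (0*s - 2)² = -9 + (0 - 2)² = -9 + (-2)² = -9 + 4 = -5)
j(4, -5)*O(5, -4) = -10*5*(4 - 4) = -10*5*0 = -5*0 = 0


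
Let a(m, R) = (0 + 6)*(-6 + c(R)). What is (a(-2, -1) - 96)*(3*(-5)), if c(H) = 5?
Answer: 1530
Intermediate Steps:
a(m, R) = -6 (a(m, R) = (0 + 6)*(-6 + 5) = 6*(-1) = -6)
(a(-2, -1) - 96)*(3*(-5)) = (-6 - 96)*(3*(-5)) = -102*(-15) = 1530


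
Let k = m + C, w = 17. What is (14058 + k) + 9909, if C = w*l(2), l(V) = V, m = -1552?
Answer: 22449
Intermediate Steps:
C = 34 (C = 17*2 = 34)
k = -1518 (k = -1552 + 34 = -1518)
(14058 + k) + 9909 = (14058 - 1518) + 9909 = 12540 + 9909 = 22449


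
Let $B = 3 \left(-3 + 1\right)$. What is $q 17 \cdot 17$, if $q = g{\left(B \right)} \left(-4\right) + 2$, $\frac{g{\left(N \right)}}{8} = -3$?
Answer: $28322$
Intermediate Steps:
$B = -6$ ($B = 3 \left(-2\right) = -6$)
$g{\left(N \right)} = -24$ ($g{\left(N \right)} = 8 \left(-3\right) = -24$)
$q = 98$ ($q = \left(-24\right) \left(-4\right) + 2 = 96 + 2 = 98$)
$q 17 \cdot 17 = 98 \cdot 17 \cdot 17 = 1666 \cdot 17 = 28322$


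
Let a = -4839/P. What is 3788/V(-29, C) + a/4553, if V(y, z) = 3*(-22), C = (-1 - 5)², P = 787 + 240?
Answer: -8856373001/154305723 ≈ -57.395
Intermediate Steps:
P = 1027
a = -4839/1027 ≈ -4.7118
C = 36 (C = (-6)² = 36)
V(y, z) = -66
3788/V(-29, C) + a/4553 = 3788/(-66) - 4839/1027/4553 = 3788*(-1/66) - 4839/1027*1/4553 = -1894/33 - 4839/4675931 = -8856373001/154305723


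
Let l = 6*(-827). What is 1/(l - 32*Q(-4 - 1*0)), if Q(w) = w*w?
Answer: -1/5474 ≈ -0.00018268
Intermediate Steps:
Q(w) = w²
l = -4962
1/(l - 32*Q(-4 - 1*0)) = 1/(-4962 - 32*(-4 - 1*0)²) = 1/(-4962 - 32*(-4 + 0)²) = 1/(-4962 - 32*(-4)²) = 1/(-4962 - 32*16) = 1/(-4962 - 512) = 1/(-5474) = -1/5474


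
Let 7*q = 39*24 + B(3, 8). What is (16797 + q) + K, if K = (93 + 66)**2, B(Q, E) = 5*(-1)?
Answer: 42211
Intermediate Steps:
B(Q, E) = -5
K = 25281 (K = 159**2 = 25281)
q = 133 (q = (39*24 - 5)/7 = (936 - 5)/7 = (1/7)*931 = 133)
(16797 + q) + K = (16797 + 133) + 25281 = 16930 + 25281 = 42211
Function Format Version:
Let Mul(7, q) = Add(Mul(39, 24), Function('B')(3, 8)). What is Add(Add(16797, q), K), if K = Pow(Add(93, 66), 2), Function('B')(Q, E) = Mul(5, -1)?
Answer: 42211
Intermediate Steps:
Function('B')(Q, E) = -5
K = 25281 (K = Pow(159, 2) = 25281)
q = 133 (q = Mul(Rational(1, 7), Add(Mul(39, 24), -5)) = Mul(Rational(1, 7), Add(936, -5)) = Mul(Rational(1, 7), 931) = 133)
Add(Add(16797, q), K) = Add(Add(16797, 133), 25281) = Add(16930, 25281) = 42211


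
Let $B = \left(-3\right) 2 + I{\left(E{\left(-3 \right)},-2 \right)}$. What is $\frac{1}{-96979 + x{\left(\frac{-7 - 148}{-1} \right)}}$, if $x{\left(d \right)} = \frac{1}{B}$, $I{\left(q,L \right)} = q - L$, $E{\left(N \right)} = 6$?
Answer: $- \frac{2}{193957} \approx -1.0312 \cdot 10^{-5}$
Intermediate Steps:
$B = 2$ ($B = \left(-3\right) 2 + \left(6 - -2\right) = -6 + \left(6 + 2\right) = -6 + 8 = 2$)
$x{\left(d \right)} = \frac{1}{2}$
$\frac{1}{-96979 + x{\left(\frac{-7 - 148}{-1} \right)}} = \frac{1}{-96979 + \frac{1}{2}} = \frac{1}{- \frac{193957}{2}} = - \frac{2}{193957}$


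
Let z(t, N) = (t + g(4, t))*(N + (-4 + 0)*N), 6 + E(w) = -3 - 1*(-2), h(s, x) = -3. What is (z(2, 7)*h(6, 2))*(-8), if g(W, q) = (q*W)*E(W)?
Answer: 27216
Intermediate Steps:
E(w) = -7 (E(w) = -6 + (-3 - 1*(-2)) = -6 + (-3 + 2) = -6 - 1 = -7)
g(W, q) = -7*W*q (g(W, q) = (q*W)*(-7) = (W*q)*(-7) = -7*W*q)
z(t, N) = 81*N*t (z(t, N) = (t - 7*4*t)*(N + (-4 + 0)*N) = (t - 28*t)*(N - 4*N) = (-27*t)*(-3*N) = 81*N*t)
(z(2, 7)*h(6, 2))*(-8) = ((81*7*2)*(-3))*(-8) = (1134*(-3))*(-8) = -3402*(-8) = 27216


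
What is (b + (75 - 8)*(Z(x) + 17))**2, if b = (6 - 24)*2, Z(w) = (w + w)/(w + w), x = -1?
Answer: 1368900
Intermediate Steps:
Z(w) = 1 (Z(w) = (2*w)/((2*w)) = (2*w)*(1/(2*w)) = 1)
b = -36 (b = -18*2 = -36)
(b + (75 - 8)*(Z(x) + 17))**2 = (-36 + (75 - 8)*(1 + 17))**2 = (-36 + 67*18)**2 = (-36 + 1206)**2 = 1170**2 = 1368900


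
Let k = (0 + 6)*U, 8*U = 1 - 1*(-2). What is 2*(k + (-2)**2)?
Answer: 25/2 ≈ 12.500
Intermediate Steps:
U = 3/8 (U = (1 - 1*(-2))/8 = (1 + 2)/8 = (1/8)*3 = 3/8 ≈ 0.37500)
k = 9/4 (k = (0 + 6)*(3/8) = 6*(3/8) = 9/4 ≈ 2.2500)
2*(k + (-2)**2) = 2*(9/4 + (-2)**2) = 2*(9/4 + 4) = 2*(25/4) = 25/2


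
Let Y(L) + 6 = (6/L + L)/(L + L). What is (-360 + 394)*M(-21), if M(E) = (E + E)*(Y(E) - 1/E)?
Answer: 54434/7 ≈ 7776.3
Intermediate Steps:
Y(L) = -6 + (L + 6/L)/(2*L) (Y(L) = -6 + (6/L + L)/(L + L) = -6 + (L + 6/L)/((2*L)) = -6 + (L + 6/L)*(1/(2*L)) = -6 + (L + 6/L)/(2*L))
M(E) = 2*E*(-11/2 - 1/E + 3/E²) (M(E) = (E + E)*((-11/2 + 3/E²) - 1/E) = (2*E)*(-11/2 - 1/E + 3/E²) = 2*E*(-11/2 - 1/E + 3/E²))
(-360 + 394)*M(-21) = (-360 + 394)*(-2 - 11*(-21) + 6/(-21)) = 34*(-2 + 231 + 6*(-1/21)) = 34*(-2 + 231 - 2/7) = 34*(1601/7) = 54434/7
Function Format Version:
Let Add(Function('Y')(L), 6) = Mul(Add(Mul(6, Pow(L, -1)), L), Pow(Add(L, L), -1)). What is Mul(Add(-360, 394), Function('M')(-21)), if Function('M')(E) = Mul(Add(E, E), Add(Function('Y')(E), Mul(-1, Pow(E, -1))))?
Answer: Rational(54434, 7) ≈ 7776.3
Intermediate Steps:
Function('Y')(L) = Add(-6, Mul(Rational(1, 2), Pow(L, -1), Add(L, Mul(6, Pow(L, -1))))) (Function('Y')(L) = Add(-6, Mul(Add(Mul(6, Pow(L, -1)), L), Pow(Add(L, L), -1))) = Add(-6, Mul(Add(L, Mul(6, Pow(L, -1))), Pow(Mul(2, L), -1))) = Add(-6, Mul(Add(L, Mul(6, Pow(L, -1))), Mul(Rational(1, 2), Pow(L, -1)))) = Add(-6, Mul(Rational(1, 2), Pow(L, -1), Add(L, Mul(6, Pow(L, -1))))))
Function('M')(E) = Mul(2, E, Add(Rational(-11, 2), Mul(-1, Pow(E, -1)), Mul(3, Pow(E, -2)))) (Function('M')(E) = Mul(Add(E, E), Add(Add(Rational(-11, 2), Mul(3, Pow(E, -2))), Mul(-1, Pow(E, -1)))) = Mul(Mul(2, E), Add(Rational(-11, 2), Mul(-1, Pow(E, -1)), Mul(3, Pow(E, -2)))) = Mul(2, E, Add(Rational(-11, 2), Mul(-1, Pow(E, -1)), Mul(3, Pow(E, -2)))))
Mul(Add(-360, 394), Function('M')(-21)) = Mul(Add(-360, 394), Add(-2, Mul(-11, -21), Mul(6, Pow(-21, -1)))) = Mul(34, Add(-2, 231, Mul(6, Rational(-1, 21)))) = Mul(34, Add(-2, 231, Rational(-2, 7))) = Mul(34, Rational(1601, 7)) = Rational(54434, 7)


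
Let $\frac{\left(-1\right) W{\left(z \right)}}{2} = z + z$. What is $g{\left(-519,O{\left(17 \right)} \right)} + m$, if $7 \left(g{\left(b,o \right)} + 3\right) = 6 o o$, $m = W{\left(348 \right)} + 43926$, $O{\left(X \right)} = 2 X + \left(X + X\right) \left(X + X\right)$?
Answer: $1256331$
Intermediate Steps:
$O{\left(X \right)} = 2 X + 4 X^{2}$ ($O{\left(X \right)} = 2 X + 2 X 2 X = 2 X + 4 X^{2}$)
$W{\left(z \right)} = - 4 z$ ($W{\left(z \right)} = - 2 \left(z + z\right) = - 2 \cdot 2 z = - 4 z$)
$m = 42534$ ($m = \left(-4\right) 348 + 43926 = -1392 + 43926 = 42534$)
$g{\left(b,o \right)} = -3 + \frac{6 o^{2}}{7}$ ($g{\left(b,o \right)} = -3 + \frac{6 o o}{7} = -3 + \frac{6 o^{2}}{7}$)
$g{\left(-519,O{\left(17 \right)} \right)} + m = \left(-3 + \frac{6 \left(2 \cdot 17 \left(1 + 2 \cdot 17\right)\right)^{2}}{7}\right) + 42534 = \left(-3 + \frac{6 \left(2 \cdot 17 \left(1 + 34\right)\right)^{2}}{7}\right) + 42534 = \left(-3 + \frac{6 \left(2 \cdot 17 \cdot 35\right)^{2}}{7}\right) + 42534 = \left(-3 + \frac{6 \cdot 1190^{2}}{7}\right) + 42534 = \left(-3 + \frac{6}{7} \cdot 1416100\right) + 42534 = \left(-3 + 1213800\right) + 42534 = 1213797 + 42534 = 1256331$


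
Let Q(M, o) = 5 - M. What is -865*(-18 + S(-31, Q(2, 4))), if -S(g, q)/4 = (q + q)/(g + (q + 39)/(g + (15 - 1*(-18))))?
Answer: 13494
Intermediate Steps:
S(g, q) = -8*q/(g + (39 + q)/(33 + g)) (S(g, q) = -4*(q + q)/(g + (q + 39)/(g + (15 - 1*(-18)))) = -4*2*q/(g + (39 + q)/(g + (15 + 18))) = -4*2*q/(g + (39 + q)/(g + 33)) = -4*2*q/(g + (39 + q)/(33 + g)) = -8*q/(g + (39 + q)/(33 + g)))
-865*(-18 + S(-31, Q(2, 4))) = -865*(-18 - 8*(5 - 1*2)*(33 - 31)/(39 + (5 - 1*2) + (-31)² + 33*(-31))) = -865*(-18 - 8*(5 - 2)*2/(39 + (5 - 2) + 961 - 1023)) = -865*(-18 - 8*3*2/(39 + 3 + 961 - 1023)) = -865*(-18 - 8*3*2/(-20)) = -865*(-18 - 8*3*(-1/20)*2) = -865*(-18 + 12/5) = -865*(-78/5) = 13494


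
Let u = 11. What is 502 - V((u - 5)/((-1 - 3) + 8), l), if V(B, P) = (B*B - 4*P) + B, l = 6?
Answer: 2089/4 ≈ 522.25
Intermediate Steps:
V(B, P) = B + B**2 - 4*P (V(B, P) = (B**2 - 4*P) + B = B + B**2 - 4*P)
502 - V((u - 5)/((-1 - 3) + 8), l) = 502 - ((11 - 5)/((-1 - 3) + 8) + ((11 - 5)/((-1 - 3) + 8))**2 - 4*6) = 502 - (6/(-4 + 8) + (6/(-4 + 8))**2 - 24) = 502 - (6/4 + (6/4)**2 - 24) = 502 - (6*(1/4) + (6*(1/4))**2 - 24) = 502 - (3/2 + (3/2)**2 - 24) = 502 - (3/2 + 9/4 - 24) = 502 - 1*(-81/4) = 502 + 81/4 = 2089/4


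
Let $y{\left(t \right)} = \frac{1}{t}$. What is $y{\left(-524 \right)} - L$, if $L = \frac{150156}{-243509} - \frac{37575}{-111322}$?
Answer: $\frac{45783481895}{165169119332} \approx 0.27719$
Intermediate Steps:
$L = - \frac{175949199}{630416486}$ ($L = 150156 \left(- \frac{1}{243509}\right) - - \frac{37575}{111322} = - \frac{3492}{5663} + \frac{37575}{111322} = - \frac{175949199}{630416486} \approx -0.2791$)
$y{\left(-524 \right)} - L = \frac{1}{-524} - - \frac{175949199}{630416486} = - \frac{1}{524} + \frac{175949199}{630416486} = \frac{45783481895}{165169119332}$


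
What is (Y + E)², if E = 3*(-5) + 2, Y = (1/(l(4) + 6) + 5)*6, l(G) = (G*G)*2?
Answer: 106276/361 ≈ 294.39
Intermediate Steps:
l(G) = 2*G² (l(G) = G²*2 = 2*G²)
Y = 573/19 (Y = (1/(2*4² + 6) + 5)*6 = (1/(2*16 + 6) + 5)*6 = (1/(32 + 6) + 5)*6 = (1/38 + 5)*6 = (191/38)*6 = 573/19 ≈ 30.158)
E = -13 (E = -15 + 2 = -13)
(Y + E)² = (573/19 - 13)² = (326/19)² = 106276/361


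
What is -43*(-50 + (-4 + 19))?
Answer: 1505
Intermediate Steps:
-43*(-50 + (-4 + 19)) = -43*(-50 + 15) = -43*(-35) = 1505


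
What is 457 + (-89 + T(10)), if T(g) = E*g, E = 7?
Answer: 438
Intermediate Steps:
T(g) = 7*g
457 + (-89 + T(10)) = 457 + (-89 + 7*10) = 457 + (-89 + 70) = 457 - 19 = 438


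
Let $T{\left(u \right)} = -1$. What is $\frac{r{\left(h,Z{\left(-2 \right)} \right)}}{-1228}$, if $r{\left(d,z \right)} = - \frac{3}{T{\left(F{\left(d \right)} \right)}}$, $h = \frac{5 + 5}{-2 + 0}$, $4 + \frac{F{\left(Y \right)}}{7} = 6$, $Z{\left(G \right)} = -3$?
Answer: $- \frac{3}{1228} \approx -0.002443$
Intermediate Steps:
$F{\left(Y \right)} = 14$ ($F{\left(Y \right)} = -28 + 7 \cdot 6 = -28 + 42 = 14$)
$h = -5$ ($h = \frac{10}{-2} = 10 \left(- \frac{1}{2}\right) = -5$)
$r{\left(d,z \right)} = 3$ ($r{\left(d,z \right)} = - \frac{3}{-1} = \left(-3\right) \left(-1\right) = 3$)
$\frac{r{\left(h,Z{\left(-2 \right)} \right)}}{-1228} = \frac{1}{-1228} \cdot 3 = \left(- \frac{1}{1228}\right) 3 = - \frac{3}{1228}$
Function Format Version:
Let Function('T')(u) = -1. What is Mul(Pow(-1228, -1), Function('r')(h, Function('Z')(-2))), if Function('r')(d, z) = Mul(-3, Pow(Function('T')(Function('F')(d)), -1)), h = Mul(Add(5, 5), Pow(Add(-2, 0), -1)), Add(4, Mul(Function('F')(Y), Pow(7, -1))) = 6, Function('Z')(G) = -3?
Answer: Rational(-3, 1228) ≈ -0.0024430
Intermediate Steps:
Function('F')(Y) = 14 (Function('F')(Y) = Add(-28, Mul(7, 6)) = Add(-28, 42) = 14)
h = -5 (h = Mul(10, Pow(-2, -1)) = Mul(10, Rational(-1, 2)) = -5)
Function('r')(d, z) = 3 (Function('r')(d, z) = Mul(-3, Pow(-1, -1)) = Mul(-3, -1) = 3)
Mul(Pow(-1228, -1), Function('r')(h, Function('Z')(-2))) = Mul(Pow(-1228, -1), 3) = Mul(Rational(-1, 1228), 3) = Rational(-3, 1228)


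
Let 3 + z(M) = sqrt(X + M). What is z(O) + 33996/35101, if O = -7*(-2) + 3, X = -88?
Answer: -71307/35101 + I*sqrt(71) ≈ -2.0315 + 8.4261*I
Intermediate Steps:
O = 17 (O = 14 + 3 = 17)
z(M) = -3 + sqrt(-88 + M)
z(O) + 33996/35101 = (-3 + sqrt(-88 + 17)) + 33996/35101 = (-3 + sqrt(-71)) + 33996*(1/35101) = (-3 + I*sqrt(71)) + 33996/35101 = -71307/35101 + I*sqrt(71)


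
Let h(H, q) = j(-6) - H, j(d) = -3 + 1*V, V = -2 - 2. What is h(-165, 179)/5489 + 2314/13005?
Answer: 14756336/71384445 ≈ 0.20672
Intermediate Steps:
V = -4
j(d) = -7 (j(d) = -3 + 1*(-4) = -3 - 4 = -7)
h(H, q) = -7 - H
h(-165, 179)/5489 + 2314/13005 = (-7 - 1*(-165))/5489 + 2314/13005 = (-7 + 165)*(1/5489) + 2314*(1/13005) = 158*(1/5489) + 2314/13005 = 158/5489 + 2314/13005 = 14756336/71384445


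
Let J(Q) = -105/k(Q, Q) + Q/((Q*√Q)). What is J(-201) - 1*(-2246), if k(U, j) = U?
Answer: 150517/67 - I*√201/201 ≈ 2246.5 - 0.070535*I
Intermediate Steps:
J(Q) = Q^(-½) - 105/Q (J(Q) = -105/Q + Q/((Q*√Q)) = -105/Q + Q/(Q^(3/2)) = -105/Q + Q/Q^(3/2) = -105/Q + Q^(-½) = Q^(-½) - 105/Q)
J(-201) - 1*(-2246) = ((-201)^(-½) - 105/(-201)) - 1*(-2246) = (-I*√201/201 - 105*(-1/201)) + 2246 = (-I*√201/201 + 35/67) + 2246 = (35/67 - I*√201/201) + 2246 = 150517/67 - I*√201/201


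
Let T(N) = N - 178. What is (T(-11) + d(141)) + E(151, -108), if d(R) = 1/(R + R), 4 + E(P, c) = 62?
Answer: -36941/282 ≈ -131.00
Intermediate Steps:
E(P, c) = 58 (E(P, c) = -4 + 62 = 58)
T(N) = -178 + N
d(R) = 1/(2*R)
(T(-11) + d(141)) + E(151, -108) = ((-178 - 11) + (1/2)/141) + 58 = (-189 + (1/2)*(1/141)) + 58 = (-189 + 1/282) + 58 = -53297/282 + 58 = -36941/282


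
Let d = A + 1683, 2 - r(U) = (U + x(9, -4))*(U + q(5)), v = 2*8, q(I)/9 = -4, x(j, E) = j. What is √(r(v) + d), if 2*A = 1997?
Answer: √12734/2 ≈ 56.422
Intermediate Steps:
A = 1997/2 (A = (½)*1997 = 1997/2 ≈ 998.50)
q(I) = -36 (q(I) = 9*(-4) = -36)
v = 16
r(U) = 2 - (-36 + U)*(9 + U) (r(U) = 2 - (U + 9)*(U - 36) = 2 - (9 + U)*(-36 + U) = 2 - (-36 + U)*(9 + U))
d = 5363/2 (d = 1997/2 + 1683 = 5363/2 ≈ 2681.5)
√(r(v) + d) = √((326 - 1*16² + 27*16) + 5363/2) = √((326 - 1*256 + 432) + 5363/2) = √((326 - 256 + 432) + 5363/2) = √(502 + 5363/2) = √(6367/2) = √12734/2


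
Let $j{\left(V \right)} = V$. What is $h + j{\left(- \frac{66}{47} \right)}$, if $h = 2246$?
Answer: $\frac{105496}{47} \approx 2244.6$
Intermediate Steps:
$h + j{\left(- \frac{66}{47} \right)} = 2246 - \frac{66}{47} = \frac{105496}{47}$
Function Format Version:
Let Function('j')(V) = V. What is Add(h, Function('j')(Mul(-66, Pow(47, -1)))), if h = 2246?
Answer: Rational(105496, 47) ≈ 2244.6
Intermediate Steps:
Add(h, Function('j')(Mul(-66, Pow(47, -1)))) = Add(2246, Mul(-66, Pow(47, -1))) = Add(2246, Mul(-66, Rational(1, 47))) = Add(2246, Rational(-66, 47)) = Rational(105496, 47)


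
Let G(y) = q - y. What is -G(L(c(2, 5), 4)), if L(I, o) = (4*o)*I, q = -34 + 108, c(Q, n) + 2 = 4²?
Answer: 150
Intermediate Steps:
c(Q, n) = 14 (c(Q, n) = -2 + 4² = -2 + 16 = 14)
q = 74
L(I, o) = 4*I*o
G(y) = 74 - y
-G(L(c(2, 5), 4)) = -(74 - 4*14*4) = -(74 - 1*224) = -(74 - 224) = -1*(-150) = 150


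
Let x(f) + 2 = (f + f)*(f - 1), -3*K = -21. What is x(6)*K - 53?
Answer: 353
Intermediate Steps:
K = 7 (K = -1/3*(-21) = 7)
x(f) = -2 + 2*f*(-1 + f) (x(f) = -2 + (f + f)*(f - 1) = -2 + (2*f)*(-1 + f) = -2 + 2*f*(-1 + f))
x(6)*K - 53 = (-2 - 2*6 + 2*6**2)*7 - 53 = (-2 - 12 + 2*36)*7 - 53 = (-2 - 12 + 72)*7 - 53 = 58*7 - 53 = 406 - 53 = 353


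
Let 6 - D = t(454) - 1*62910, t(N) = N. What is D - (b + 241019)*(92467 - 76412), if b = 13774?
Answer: -4090639153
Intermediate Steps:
D = 62462 (D = 6 - (454 - 1*62910) = 6 - (454 - 62910) = 6 - 1*(-62456) = 6 + 62456 = 62462)
D - (b + 241019)*(92467 - 76412) = 62462 - (13774 + 241019)*(92467 - 76412) = 62462 - 254793*16055 = 62462 - 1*4090701615 = 62462 - 4090701615 = -4090639153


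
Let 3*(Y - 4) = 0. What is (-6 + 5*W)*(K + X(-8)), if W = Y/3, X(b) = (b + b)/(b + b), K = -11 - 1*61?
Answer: -142/3 ≈ -47.333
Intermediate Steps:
K = -72 (K = -11 - 61 = -72)
Y = 4 (Y = 4 + (1/3)*0 = 4 + 0 = 4)
X(b) = 1 (X(b) = (2*b)/((2*b)) = (2*b)*(1/(2*b)) = 1)
W = 4/3 ≈ 1.3333
(-6 + 5*W)*(K + X(-8)) = (-6 + 5*(4/3))*(-72 + 1) = (-6 + 20/3)*(-71) = (2/3)*(-71) = -142/3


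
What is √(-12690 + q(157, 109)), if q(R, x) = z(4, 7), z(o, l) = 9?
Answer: 3*I*√1409 ≈ 112.61*I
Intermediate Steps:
q(R, x) = 9
√(-12690 + q(157, 109)) = √(-12690 + 9) = √(-12681) = 3*I*√1409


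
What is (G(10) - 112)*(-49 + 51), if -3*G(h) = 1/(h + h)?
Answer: -6721/30 ≈ -224.03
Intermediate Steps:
G(h) = -1/(6*h) (G(h) = -1/(3*(h + h)) = -1/(2*h)/3 = -1/(6*h))
(G(10) - 112)*(-49 + 51) = (-1/6/10 - 112)*(-49 + 51) = (-1/6*1/10 - 112)*2 = (-1/60 - 112)*2 = -6721/60*2 = -6721/30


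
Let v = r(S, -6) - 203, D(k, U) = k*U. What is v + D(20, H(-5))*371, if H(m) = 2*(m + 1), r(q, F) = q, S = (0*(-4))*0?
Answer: -59563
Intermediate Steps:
S = 0 (S = 0*0 = 0)
H(m) = 2 + 2*m (H(m) = 2*(1 + m) = 2 + 2*m)
D(k, U) = U*k
v = -203 (v = 0 - 203 = -203)
v + D(20, H(-5))*371 = -203 + ((2 + 2*(-5))*20)*371 = -203 + ((2 - 10)*20)*371 = -203 - 8*20*371 = -203 - 160*371 = -203 - 59360 = -59563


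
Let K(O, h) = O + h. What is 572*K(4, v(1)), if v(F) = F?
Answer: 2860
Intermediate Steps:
572*K(4, v(1)) = 572*(4 + 1) = 572*5 = 2860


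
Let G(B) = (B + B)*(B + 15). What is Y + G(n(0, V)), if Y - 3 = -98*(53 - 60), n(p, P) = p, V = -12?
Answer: 689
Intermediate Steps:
Y = 689 (Y = 3 - 98*(53 - 60) = 3 - 98*(-7) = 3 + 686 = 689)
G(B) = 2*B*(15 + B) (G(B) = (2*B)*(15 + B) = 2*B*(15 + B))
Y + G(n(0, V)) = 689 + 2*0*(15 + 0) = 689 + 2*0*15 = 689 + 0 = 689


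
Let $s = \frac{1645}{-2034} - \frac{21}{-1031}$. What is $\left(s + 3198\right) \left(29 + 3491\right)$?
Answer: $\frac{11800316723360}{1048527} \approx 1.1254 \cdot 10^{7}$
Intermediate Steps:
$s = - \frac{1653281}{2097054}$ ($s = 1645 \left(- \frac{1}{2034}\right) - - \frac{21}{1031} = - \frac{1645}{2034} + \frac{21}{1031} = - \frac{1653281}{2097054} \approx -0.78838$)
$\left(s + 3198\right) \left(29 + 3491\right) = \left(- \frac{1653281}{2097054} + 3198\right) \left(29 + 3491\right) = \frac{6704725411}{2097054} \cdot 3520 = \frac{11800316723360}{1048527}$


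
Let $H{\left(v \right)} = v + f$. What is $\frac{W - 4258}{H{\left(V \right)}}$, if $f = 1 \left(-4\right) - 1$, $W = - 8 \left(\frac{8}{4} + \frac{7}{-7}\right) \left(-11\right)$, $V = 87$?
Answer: $- \frac{2085}{41} \approx -50.854$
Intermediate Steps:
$W = 88$ ($W = - 8 \left(8 \cdot \frac{1}{4} + 7 \left(- \frac{1}{7}\right)\right) \left(-11\right) = - 8 \left(2 - 1\right) \left(-11\right) = \left(-8\right) 1 \left(-11\right) = \left(-8\right) \left(-11\right) = 88$)
$f = -5$ ($f = -4 - 1 = -5$)
$H{\left(v \right)} = -5 + v$ ($H{\left(v \right)} = v - 5 = -5 + v$)
$\frac{W - 4258}{H{\left(V \right)}} = \frac{88 - 4258}{-5 + 87} = \frac{88 - 4258}{82} = \left(-4170\right) \frac{1}{82} = - \frac{2085}{41}$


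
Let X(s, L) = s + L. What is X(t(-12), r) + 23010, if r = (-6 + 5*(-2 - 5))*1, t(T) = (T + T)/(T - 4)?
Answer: 45941/2 ≈ 22971.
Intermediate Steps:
t(T) = 2*T/(-4 + T) (t(T) = (2*T)/(-4 + T) = 2*T/(-4 + T))
r = -41 (r = (-6 + 5*(-7))*1 = (-6 - 35)*1 = -41*1 = -41)
X(s, L) = L + s
X(t(-12), r) + 23010 = (-41 + 2*(-12)/(-4 - 12)) + 23010 = (-41 + 2*(-12)/(-16)) + 23010 = (-41 + 2*(-12)*(-1/16)) + 23010 = (-41 + 3/2) + 23010 = -79/2 + 23010 = 45941/2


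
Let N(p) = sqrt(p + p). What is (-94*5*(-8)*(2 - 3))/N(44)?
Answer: -940*sqrt(22)/11 ≈ -400.82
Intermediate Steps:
N(p) = sqrt(2)*sqrt(p) (N(p) = sqrt(2*p) = sqrt(2)*sqrt(p))
(-94*5*(-8)*(2 - 3))/N(44) = (-94*5*(-8)*(2 - 3))/((sqrt(2)*sqrt(44))) = (-(-3760)*(-1))/((sqrt(2)*(2*sqrt(11)))) = (-94*40)/((2*sqrt(22))) = -940*sqrt(22)/11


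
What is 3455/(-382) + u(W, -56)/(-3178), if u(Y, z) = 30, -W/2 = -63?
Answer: -5495725/606998 ≈ -9.0539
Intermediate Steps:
W = 126 (W = -2*(-63) = 126)
3455/(-382) + u(W, -56)/(-3178) = 3455/(-382) + 30/(-3178) = 3455*(-1/382) + 30*(-1/3178) = -3455/382 - 15/1589 = -5495725/606998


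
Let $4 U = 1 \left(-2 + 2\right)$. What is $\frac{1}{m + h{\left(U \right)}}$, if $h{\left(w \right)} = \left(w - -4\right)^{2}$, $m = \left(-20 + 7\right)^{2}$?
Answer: $\frac{1}{185} \approx 0.0054054$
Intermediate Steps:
$m = 169$ ($m = \left(-13\right)^{2} = 169$)
$U = 0$ ($U = \frac{1 \left(-2 + 2\right)}{4} = \frac{1 \cdot 0}{4} = \frac{1}{4} \cdot 0 = 0$)
$h{\left(w \right)} = \left(4 + w\right)^{2}$ ($h{\left(w \right)} = \left(w + 4\right)^{2} = \left(4 + w\right)^{2}$)
$\frac{1}{m + h{\left(U \right)}} = \frac{1}{169 + \left(4 + 0\right)^{2}} = \frac{1}{169 + 4^{2}} = \frac{1}{169 + 16} = \frac{1}{185}$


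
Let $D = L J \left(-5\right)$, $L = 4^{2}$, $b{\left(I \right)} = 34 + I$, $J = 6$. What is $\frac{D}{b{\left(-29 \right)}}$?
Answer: $-96$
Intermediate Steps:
$L = 16$
$D = -480$ ($D = 16 \cdot 6 \left(-5\right) = 96 \left(-5\right) = -480$)
$\frac{D}{b{\left(-29 \right)}} = - \frac{480}{34 - 29} = - \frac{480}{5} = \left(-480\right) \frac{1}{5} = -96$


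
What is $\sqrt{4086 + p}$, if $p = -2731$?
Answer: $\sqrt{1355} \approx 36.81$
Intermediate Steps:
$\sqrt{4086 + p} = \sqrt{4086 - 2731} = \sqrt{1355}$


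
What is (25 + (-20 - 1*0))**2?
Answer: 25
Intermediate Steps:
(25 + (-20 - 1*0))**2 = (25 + (-20 + 0))**2 = (25 - 20)**2 = 5**2 = 25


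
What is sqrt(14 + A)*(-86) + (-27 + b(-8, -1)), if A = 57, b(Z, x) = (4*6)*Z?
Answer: -219 - 86*sqrt(71) ≈ -943.65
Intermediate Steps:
b(Z, x) = 24*Z
sqrt(14 + A)*(-86) + (-27 + b(-8, -1)) = sqrt(14 + 57)*(-86) + (-27 + 24*(-8)) = sqrt(71)*(-86) + (-27 - 192) = -86*sqrt(71) - 219 = -219 - 86*sqrt(71)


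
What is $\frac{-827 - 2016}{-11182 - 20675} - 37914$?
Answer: $- \frac{1207823455}{31857} \approx -37914.0$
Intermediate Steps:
$\frac{-827 - 2016}{-11182 - 20675} - 37914 = - \frac{2843}{-31857} - 37914 = \left(-2843\right) \left(- \frac{1}{31857}\right) - 37914 = \frac{2843}{31857} - 37914 = - \frac{1207823455}{31857}$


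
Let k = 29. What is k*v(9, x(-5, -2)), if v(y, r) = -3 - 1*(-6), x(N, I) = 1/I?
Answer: 87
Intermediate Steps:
v(y, r) = 3 (v(y, r) = -3 + 6 = 3)
k*v(9, x(-5, -2)) = 29*3 = 87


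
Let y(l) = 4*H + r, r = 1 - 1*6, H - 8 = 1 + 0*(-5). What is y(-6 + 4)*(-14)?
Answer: -434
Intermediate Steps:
H = 9 (H = 8 + (1 + 0*(-5)) = 8 + (1 + 0) = 8 + 1 = 9)
r = -5 (r = 1 - 6 = -5)
y(l) = 31 (y(l) = 4*9 - 5 = 36 - 5 = 31)
y(-6 + 4)*(-14) = 31*(-14) = -434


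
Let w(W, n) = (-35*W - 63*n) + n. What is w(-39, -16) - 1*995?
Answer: 1362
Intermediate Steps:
w(W, n) = -62*n - 35*W (w(W, n) = (-63*n - 35*W) + n = -62*n - 35*W)
w(-39, -16) - 1*995 = (-62*(-16) - 35*(-39)) - 1*995 = (992 + 1365) - 995 = 2357 - 995 = 1362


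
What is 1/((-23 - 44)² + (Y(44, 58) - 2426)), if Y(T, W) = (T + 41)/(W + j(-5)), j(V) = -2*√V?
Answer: 6986122/14422547501 - 170*I*√5/14422547501 ≈ 0.00048439 - 2.6357e-8*I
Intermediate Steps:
Y(T, W) = (41 + T)/(W - 2*I*√5) (Y(T, W) = (T + 41)/(W - 2*I*√5) = (41 + T)/(W - 2*I*√5))
1/((-23 - 44)² + (Y(44, 58) - 2426)) = 1/((-23 - 44)² + ((41 + 44)/(58 - 2*I*√5) - 2426)) = 1/((-67)² + (85/(58 - 2*I*√5) - 2426)) = 1/(4489 + (85/(58 - 2*I*√5) - 2426)) = 1/(4489 + (-2426 + 85/(58 - 2*I*√5))) = 1/(2063 + 85/(58 - 2*I*√5))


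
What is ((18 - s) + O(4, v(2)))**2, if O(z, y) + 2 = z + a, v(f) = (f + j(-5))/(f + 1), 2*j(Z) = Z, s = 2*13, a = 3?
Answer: 9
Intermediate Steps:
s = 26
j(Z) = Z/2
v(f) = (-5/2 + f)/(1 + f) (v(f) = (f + (1/2)*(-5))/(f + 1) = (f - 5/2)/(1 + f) = (-5/2 + f)/(1 + f))
O(z, y) = 1 + z (O(z, y) = -2 + (z + 3) = -2 + (3 + z) = 1 + z)
((18 - s) + O(4, v(2)))**2 = ((18 - 1*26) + (1 + 4))**2 = ((18 - 26) + 5)**2 = (-8 + 5)**2 = (-3)**2 = 9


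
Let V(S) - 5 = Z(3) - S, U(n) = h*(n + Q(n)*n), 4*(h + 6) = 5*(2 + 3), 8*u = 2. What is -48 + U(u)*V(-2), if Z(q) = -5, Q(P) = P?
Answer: -1531/32 ≈ -47.844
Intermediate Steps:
u = ¼ (u = (⅛)*2 = ¼ ≈ 0.25000)
h = ¼ (h = -6 + (5*(2 + 3))/4 = -6 + (5*5)/4 = -6 + (¼)*25 = -6 + 25/4 = ¼ ≈ 0.25000)
U(n) = n/4 + n²/4 (U(n) = (n + n*n)/4 = (n + n²)/4 = n/4 + n²/4)
V(S) = -S (V(S) = 5 + (-5 - S) = -S)
-48 + U(u)*V(-2) = -48 + ((¼)*(¼)*(1 + ¼))*(-1*(-2)) = -48 + ((¼)*(¼)*(5/4))*2 = -48 + (5/64)*2 = -48 + 5/32 = -1531/32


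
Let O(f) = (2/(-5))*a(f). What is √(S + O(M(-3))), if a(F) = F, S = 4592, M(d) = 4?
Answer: 2*√28690/5 ≈ 67.752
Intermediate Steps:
O(f) = -2*f/5 (O(f) = (2/(-5))*f = (2*(-⅕))*f = -2*f/5)
√(S + O(M(-3))) = √(4592 - ⅖*4) = √(4592 - 8/5) = √(22952/5) = 2*√28690/5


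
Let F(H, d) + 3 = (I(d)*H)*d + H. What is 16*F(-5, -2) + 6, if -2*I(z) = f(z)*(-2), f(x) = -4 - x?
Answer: -442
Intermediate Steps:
I(z) = -4 - z (I(z) = -(-4 - z)*(-2)/2 = -(8 + 2*z)/2 = -4 - z)
F(H, d) = -3 + H + H*d*(-4 - d) (F(H, d) = -3 + (((-4 - d)*H)*d + H) = -3 + ((H*(-4 - d))*d + H) = -3 + (H*d*(-4 - d) + H) = -3 + (H + H*d*(-4 - d)) = -3 + H + H*d*(-4 - d))
16*F(-5, -2) + 6 = 16*(-3 - 5 - 1*(-5)*(-2)*(4 - 2)) + 6 = 16*(-3 - 5 - 1*(-5)*(-2)*2) + 6 = 16*(-3 - 5 - 20) + 6 = 16*(-28) + 6 = -448 + 6 = -442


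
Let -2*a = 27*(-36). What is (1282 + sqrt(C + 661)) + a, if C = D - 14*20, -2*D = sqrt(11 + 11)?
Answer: 1768 + sqrt(1524 - 2*sqrt(22))/2 ≈ 1787.5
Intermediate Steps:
a = 486 (a = -27*(-36)/2 = -1/2*(-972) = 486)
D = -sqrt(22)/2 (D = -sqrt(11 + 11)/2 = -sqrt(22)/2 ≈ -2.3452)
C = -280 - sqrt(22)/2 (C = -sqrt(22)/2 - 14*20 = -sqrt(22)/2 - 280 = -280 - sqrt(22)/2 ≈ -282.35)
(1282 + sqrt(C + 661)) + a = (1282 + sqrt((-280 - sqrt(22)/2) + 661)) + 486 = (1282 + sqrt(381 - sqrt(22)/2)) + 486 = 1768 + sqrt(381 - sqrt(22)/2)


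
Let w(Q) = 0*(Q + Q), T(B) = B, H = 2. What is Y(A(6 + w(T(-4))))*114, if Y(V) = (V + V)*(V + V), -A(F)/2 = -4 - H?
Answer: 65664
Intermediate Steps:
w(Q) = 0 (w(Q) = 0*(2*Q) = 0)
A(F) = 12 (A(F) = -2*(-4 - 1*2) = -2*(-4 - 2) = -2*(-6) = 12)
Y(V) = 4*V**2 (Y(V) = (2*V)*(2*V) = 4*V**2)
Y(A(6 + w(T(-4))))*114 = (4*12**2)*114 = (4*144)*114 = 576*114 = 65664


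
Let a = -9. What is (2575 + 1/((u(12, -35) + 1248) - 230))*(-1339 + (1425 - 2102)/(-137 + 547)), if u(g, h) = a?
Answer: -714065803696/206845 ≈ -3.4522e+6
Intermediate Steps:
u(g, h) = -9
(2575 + 1/((u(12, -35) + 1248) - 230))*(-1339 + (1425 - 2102)/(-137 + 547)) = (2575 + 1/((-9 + 1248) - 230))*(-1339 + (1425 - 2102)/(-137 + 547)) = (2575 + 1/(1239 - 230))*(-1339 - 677/410) = (2575 + 1/1009)*(-1339 - 677*1/410) = (2575 + 1/1009)*(-1339 - 677/410) = (2598176/1009)*(-549667/410) = -714065803696/206845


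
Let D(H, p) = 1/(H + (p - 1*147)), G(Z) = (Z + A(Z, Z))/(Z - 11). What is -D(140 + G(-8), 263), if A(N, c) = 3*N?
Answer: -19/4896 ≈ -0.0038807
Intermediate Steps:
G(Z) = 4*Z/(-11 + Z) (G(Z) = (Z + 3*Z)/(Z - 11) = (4*Z)/(-11 + Z) = 4*Z/(-11 + Z))
D(H, p) = 1/(-147 + H + p) (D(H, p) = 1/(H + (p - 147)) = 1/(H + (-147 + p)) = 1/(-147 + H + p))
-D(140 + G(-8), 263) = -1/(-147 + (140 + 4*(-8)/(-11 - 8)) + 263) = -1/(-147 + (140 + 4*(-8)/(-19)) + 263) = -1/(-147 + (140 + 4*(-8)*(-1/19)) + 263) = -1/(-147 + (140 + 32/19) + 263) = -1/(-147 + 2692/19 + 263) = -1/4896/19 = -1*19/4896 = -19/4896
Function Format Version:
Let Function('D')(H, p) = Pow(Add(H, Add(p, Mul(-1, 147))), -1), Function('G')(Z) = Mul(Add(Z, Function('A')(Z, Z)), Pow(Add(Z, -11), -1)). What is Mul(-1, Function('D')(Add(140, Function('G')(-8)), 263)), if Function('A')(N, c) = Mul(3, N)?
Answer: Rational(-19, 4896) ≈ -0.0038807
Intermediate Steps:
Function('G')(Z) = Mul(4, Z, Pow(Add(-11, Z), -1)) (Function('G')(Z) = Mul(Add(Z, Mul(3, Z)), Pow(Add(Z, -11), -1)) = Mul(Mul(4, Z), Pow(Add(-11, Z), -1)) = Mul(4, Z, Pow(Add(-11, Z), -1)))
Function('D')(H, p) = Pow(Add(-147, H, p), -1) (Function('D')(H, p) = Pow(Add(H, Add(p, -147)), -1) = Pow(Add(H, Add(-147, p)), -1) = Pow(Add(-147, H, p), -1))
Mul(-1, Function('D')(Add(140, Function('G')(-8)), 263)) = Mul(-1, Pow(Add(-147, Add(140, Mul(4, -8, Pow(Add(-11, -8), -1))), 263), -1)) = Mul(-1, Pow(Add(-147, Add(140, Mul(4, -8, Pow(-19, -1))), 263), -1)) = Mul(-1, Pow(Add(-147, Add(140, Mul(4, -8, Rational(-1, 19))), 263), -1)) = Mul(-1, Pow(Add(-147, Add(140, Rational(32, 19)), 263), -1)) = Mul(-1, Pow(Add(-147, Rational(2692, 19), 263), -1)) = Mul(-1, Pow(Rational(4896, 19), -1)) = Mul(-1, Rational(19, 4896)) = Rational(-19, 4896)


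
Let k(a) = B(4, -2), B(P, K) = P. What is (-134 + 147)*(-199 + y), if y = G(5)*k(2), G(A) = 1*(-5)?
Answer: -2847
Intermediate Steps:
G(A) = -5
k(a) = 4
y = -20 (y = -5*4 = -20)
(-134 + 147)*(-199 + y) = (-134 + 147)*(-199 - 20) = 13*(-219) = -2847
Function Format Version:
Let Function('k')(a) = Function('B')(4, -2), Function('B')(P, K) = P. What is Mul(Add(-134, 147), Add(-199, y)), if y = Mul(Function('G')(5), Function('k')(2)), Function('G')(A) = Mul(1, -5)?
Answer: -2847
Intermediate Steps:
Function('G')(A) = -5
Function('k')(a) = 4
y = -20 (y = Mul(-5, 4) = -20)
Mul(Add(-134, 147), Add(-199, y)) = Mul(Add(-134, 147), Add(-199, -20)) = Mul(13, -219) = -2847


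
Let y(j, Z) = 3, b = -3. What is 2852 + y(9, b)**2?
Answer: 2861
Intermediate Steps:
2852 + y(9, b)**2 = 2852 + 3**2 = 2852 + 9 = 2861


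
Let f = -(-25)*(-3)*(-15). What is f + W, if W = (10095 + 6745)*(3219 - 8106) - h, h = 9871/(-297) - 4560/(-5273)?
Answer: -128882080806892/1566081 ≈ -8.2296e+7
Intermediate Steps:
f = 1125 (f = -5*15*(-15) = -75*(-15) = 1125)
h = -50695463/1566081 (h = 9871*(-1/297) - 4560*(-1/5273) = -9871/297 + 4560/5273 = -50695463/1566081 ≈ -32.371)
W = -128883842648017/1566081 (W = (10095 + 6745)*(3219 - 8106) - 1*(-50695463/1566081) = 16840*(-4887) + 50695463/1566081 = -82297080 + 50695463/1566081 = -128883842648017/1566081 ≈ -8.2297e+7)
f + W = 1125 - 128883842648017/1566081 = -128882080806892/1566081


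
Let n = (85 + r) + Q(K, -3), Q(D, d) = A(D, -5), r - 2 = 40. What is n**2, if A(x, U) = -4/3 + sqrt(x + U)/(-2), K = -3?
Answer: 142111/9 - 754*I*sqrt(2)/3 ≈ 15790.0 - 355.44*I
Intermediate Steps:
r = 42 (r = 2 + 40 = 42)
A(x, U) = -4/3 - sqrt(U + x)/2 (A(x, U) = -4*1/3 + sqrt(U + x)*(-1/2) = -4/3 - sqrt(U + x)/2)
Q(D, d) = -4/3 - sqrt(-5 + D)/2
n = 377/3 - I*sqrt(2) (n = (85 + 42) + (-4/3 - sqrt(-5 - 3)/2) = 127 + (-4/3 - I*sqrt(2)) = 377/3 - I*sqrt(2) ≈ 125.67 - 1.4142*I)
n**2 = (377/3 - I*sqrt(2))**2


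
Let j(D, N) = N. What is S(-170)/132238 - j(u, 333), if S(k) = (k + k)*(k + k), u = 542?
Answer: -21959827/66119 ≈ -332.13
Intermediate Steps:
S(k) = 4*k**2 (S(k) = (2*k)*(2*k) = 4*k**2)
S(-170)/132238 - j(u, 333) = (4*(-170)**2)/132238 - 1*333 = (4*28900)*(1/132238) - 333 = 115600*(1/132238) - 333 = 57800/66119 - 333 = -21959827/66119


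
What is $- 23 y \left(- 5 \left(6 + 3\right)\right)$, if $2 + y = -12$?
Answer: $-14490$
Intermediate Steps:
$y = -14$ ($y = -2 - 12 = -14$)
$- 23 y \left(- 5 \left(6 + 3\right)\right) = \left(-23\right) \left(-14\right) \left(- 5 \left(6 + 3\right)\right) = 322 \left(\left(-5\right) 9\right) = 322 \left(-45\right) = -14490$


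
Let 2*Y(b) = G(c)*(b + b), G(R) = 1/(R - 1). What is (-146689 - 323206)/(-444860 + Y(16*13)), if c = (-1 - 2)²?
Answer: 469895/444834 ≈ 1.0563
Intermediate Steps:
c = 9 (c = (-3)² = 9)
G(R) = 1/(-1 + R)
Y(b) = b/8 (Y(b) = ((b + b)/(-1 + 9))/2 = ((2*b)/8)/2 = (b/4)/2 = b/8)
(-146689 - 323206)/(-444860 + Y(16*13)) = (-146689 - 323206)/(-444860 + (16*13)/8) = -469895/(-444860 + (⅛)*208) = -469895/(-444860 + 26) = -469895/(-444834) = -469895*(-1/444834) = 469895/444834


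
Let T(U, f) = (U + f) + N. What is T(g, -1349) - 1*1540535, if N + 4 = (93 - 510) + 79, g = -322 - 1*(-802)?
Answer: -1541746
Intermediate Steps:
g = 480 (g = -322 + 802 = 480)
N = -342 (N = -4 + ((93 - 510) + 79) = -4 + (-417 + 79) = -4 - 338 = -342)
T(U, f) = -342 + U + f (T(U, f) = (U + f) - 342 = -342 + U + f)
T(g, -1349) - 1*1540535 = (-342 + 480 - 1349) - 1*1540535 = -1211 - 1540535 = -1541746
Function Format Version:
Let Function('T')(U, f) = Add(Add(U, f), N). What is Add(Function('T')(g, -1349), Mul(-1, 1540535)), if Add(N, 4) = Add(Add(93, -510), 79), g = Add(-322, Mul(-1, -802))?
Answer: -1541746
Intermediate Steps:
g = 480 (g = Add(-322, 802) = 480)
N = -342 (N = Add(-4, Add(Add(93, -510), 79)) = Add(-4, Add(-417, 79)) = Add(-4, -338) = -342)
Function('T')(U, f) = Add(-342, U, f) (Function('T')(U, f) = Add(Add(U, f), -342) = Add(-342, U, f))
Add(Function('T')(g, -1349), Mul(-1, 1540535)) = Add(Add(-342, 480, -1349), Mul(-1, 1540535)) = Add(-1211, -1540535) = -1541746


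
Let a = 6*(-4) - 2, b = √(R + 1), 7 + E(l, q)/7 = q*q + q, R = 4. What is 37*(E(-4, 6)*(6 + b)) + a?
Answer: 54364 + 9065*√5 ≈ 74634.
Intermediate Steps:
E(l, q) = -49 + 7*q + 7*q² (E(l, q) = -49 + 7*(q*q + q) = -49 + 7*(q² + q) = -49 + 7*(q + q²) = -49 + (7*q + 7*q²) = -49 + 7*q + 7*q²)
b = √5 (b = √(4 + 1) = √5 ≈ 2.2361)
a = -26 (a = -24 - 2 = -26)
37*(E(-4, 6)*(6 + b)) + a = 37*((-49 + 7*6 + 7*6²)*(6 + √5)) - 26 = 37*((-49 + 42 + 7*36)*(6 + √5)) - 26 = 37*((-49 + 42 + 252)*(6 + √5)) - 26 = 37*(245*(6 + √5)) - 26 = 37*(1470 + 245*√5) - 26 = (54390 + 9065*√5) - 26 = 54364 + 9065*√5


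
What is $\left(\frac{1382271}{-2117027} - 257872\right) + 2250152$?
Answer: $\frac{383428106299}{192457} \approx 1.9923 \cdot 10^{6}$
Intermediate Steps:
$\left(\frac{1382271}{-2117027} - 257872\right) + 2250152 = \left(1382271 \left(- \frac{1}{2117027}\right) - 257872\right) + 2250152 = \left(- \frac{125661}{192457} - 257872\right) + 2250152 = - \frac{49629397165}{192457} + 2250152 = \frac{383428106299}{192457}$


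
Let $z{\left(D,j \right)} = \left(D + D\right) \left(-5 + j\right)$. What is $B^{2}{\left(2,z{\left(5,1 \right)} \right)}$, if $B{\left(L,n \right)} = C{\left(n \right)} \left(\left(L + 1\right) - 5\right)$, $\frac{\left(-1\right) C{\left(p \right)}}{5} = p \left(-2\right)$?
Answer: $640000$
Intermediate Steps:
$z{\left(D,j \right)} = 2 D \left(-5 + j\right)$
$C{\left(p \right)} = 10 p$ ($C{\left(p \right)} = - 5 p \left(-2\right) = - 5 \left(- 2 p\right) = 10 p$)
$B{\left(L,n \right)} = 10 n \left(-4 + L\right)$ ($B{\left(L,n \right)} = 10 n \left(\left(L + 1\right) - 5\right) = 10 n \left(\left(1 + L\right) - 5\right) = 10 n \left(-4 + L\right)$)
$B^{2}{\left(2,z{\left(5,1 \right)} \right)} = \left(10 \cdot 2 \cdot 5 \left(-5 + 1\right) \left(-4 + 2\right)\right)^{2} = \left(10 \cdot 2 \cdot 5 \left(-4\right) \left(-2\right)\right)^{2} = \left(10 \left(-40\right) \left(-2\right)\right)^{2} = 800^{2} = 640000$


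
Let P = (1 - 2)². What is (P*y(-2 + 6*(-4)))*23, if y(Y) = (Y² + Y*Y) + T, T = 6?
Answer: 31234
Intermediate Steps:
y(Y) = 6 + 2*Y² (y(Y) = (Y² + Y*Y) + 6 = (Y² + Y²) + 6 = 2*Y² + 6 = 6 + 2*Y²)
P = 1 (P = (-1)² = 1)
(P*y(-2 + 6*(-4)))*23 = (1*(6 + 2*(-2 + 6*(-4))²))*23 = (1*(6 + 2*(-2 - 24)²))*23 = (1*(6 + 2*(-26)²))*23 = (1*(6 + 2*676))*23 = (1*(6 + 1352))*23 = (1*1358)*23 = 1358*23 = 31234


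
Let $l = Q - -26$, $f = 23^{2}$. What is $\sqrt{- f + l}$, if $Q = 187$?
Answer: $2 i \sqrt{79} \approx 17.776 i$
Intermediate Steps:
$f = 529$
$l = 213$ ($l = 187 - -26 = 187 + 26 = 213$)
$\sqrt{- f + l} = \sqrt{\left(-1\right) 529 + 213} = \sqrt{-529 + 213} = \sqrt{-316} = 2 i \sqrt{79}$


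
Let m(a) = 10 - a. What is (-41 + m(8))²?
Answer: 1521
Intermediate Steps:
(-41 + m(8))² = (-41 + (10 - 1*8))² = (-41 + (10 - 8))² = (-41 + 2)² = (-39)² = 1521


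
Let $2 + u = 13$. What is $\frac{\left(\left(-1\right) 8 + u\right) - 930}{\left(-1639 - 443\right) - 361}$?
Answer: $\frac{927}{2443} \approx 0.37945$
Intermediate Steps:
$u = 11$ ($u = -2 + 13 = 11$)
$\frac{\left(\left(-1\right) 8 + u\right) - 930}{\left(-1639 - 443\right) - 361} = \frac{\left(\left(-1\right) 8 + 11\right) - 930}{\left(-1639 - 443\right) - 361} = \frac{\left(-8 + 11\right) - 930}{-2082 - 361} = \frac{3 - 930}{-2443} = \left(-927\right) \left(- \frac{1}{2443}\right) = \frac{927}{2443}$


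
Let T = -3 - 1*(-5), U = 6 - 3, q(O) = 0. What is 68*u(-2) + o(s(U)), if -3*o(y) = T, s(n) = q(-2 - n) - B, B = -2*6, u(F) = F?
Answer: -410/3 ≈ -136.67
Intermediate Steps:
B = -12
U = 3
T = 2 (T = -3 + 5 = 2)
s(n) = 12 (s(n) = 0 - 1*(-12) = 0 + 12 = 12)
o(y) = -2/3 (o(y) = -1/3*2 = -2/3)
68*u(-2) + o(s(U)) = 68*(-2) - 2/3 = -136 - 2/3 = -410/3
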